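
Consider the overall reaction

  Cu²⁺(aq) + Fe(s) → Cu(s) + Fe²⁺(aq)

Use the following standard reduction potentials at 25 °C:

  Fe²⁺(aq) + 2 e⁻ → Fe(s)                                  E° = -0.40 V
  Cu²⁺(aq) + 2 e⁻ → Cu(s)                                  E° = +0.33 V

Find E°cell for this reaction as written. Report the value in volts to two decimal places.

+0.73 V

The Cu²⁺/Cu couple has the higher reduction potential, so it is the cathode; Fe²⁺/Fe is oxidised at the anode.
E°cell = E°(cathode) − E°(anode) = (+0.33) − (-0.40) = +0.73 V.
Since E°cell > 0, the reaction is spontaneous under standard conditions.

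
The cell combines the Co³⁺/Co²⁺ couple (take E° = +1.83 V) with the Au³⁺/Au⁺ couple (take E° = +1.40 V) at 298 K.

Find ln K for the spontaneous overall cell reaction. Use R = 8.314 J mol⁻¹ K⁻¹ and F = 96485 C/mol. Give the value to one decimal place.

33.5

Cathode: Co³⁺/Co²⁺; anode: Au³⁺/Au⁺. E°cell = (+1.83) − (+1.40) = +0.43 V, with n = 2.
ΔG° = −nFE° = −RT ln K, so ln K = nFE°/(RT) = (2)(96485)(+0.43) / ((8.314)(298)) = 33.491.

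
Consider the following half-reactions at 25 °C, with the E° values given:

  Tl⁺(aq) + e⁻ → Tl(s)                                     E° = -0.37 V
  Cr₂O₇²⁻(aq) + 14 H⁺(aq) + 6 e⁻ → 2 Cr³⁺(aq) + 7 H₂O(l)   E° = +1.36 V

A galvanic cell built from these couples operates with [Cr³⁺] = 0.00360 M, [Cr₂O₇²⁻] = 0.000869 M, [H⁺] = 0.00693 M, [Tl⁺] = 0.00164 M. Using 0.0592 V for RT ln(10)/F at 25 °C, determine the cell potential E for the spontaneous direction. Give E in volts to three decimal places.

Cr₂O₇²⁻/Cr³⁺ is the cathode (higher E°), Tl⁺/Tl the anode: E°cell = +1.36 − (-0.37) = +1.73 V, n = 6.
Overall: Cr₂O₇²⁻(aq) + 14 H⁺(aq) + 6 Tl(s) → 2 Cr³⁺(aq) + 7 H₂O(l) + 6 Tl⁺(aq)
Q = [Cr³⁺]^2·[Tl⁺]^6 / ([Cr₂O₇²⁻]·[H⁺]^14); log Q = 11.692.
E = E° − (0.0592/n) log Q = +1.73 − (0.0592/6)(11.692) = +1.615 V.

+1.615 V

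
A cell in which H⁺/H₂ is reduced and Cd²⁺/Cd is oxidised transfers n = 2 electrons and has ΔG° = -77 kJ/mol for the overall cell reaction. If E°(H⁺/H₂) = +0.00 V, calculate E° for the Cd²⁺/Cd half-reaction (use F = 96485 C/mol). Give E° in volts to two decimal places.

E°cell = −ΔG°/(nF) = −(-77×10³)/((2)(96485)) = +0.399 V.
Since H⁺/H₂ is the cathode and Cd²⁺/Cd the anode, E°cell = E°(H⁺/H₂) − E°(Cd²⁺/Cd).
So E°(Cd²⁺/Cd) = E°(H⁺/H₂) − E°cell = (+0.00) − (+0.399) = -0.40 V.

-0.40 V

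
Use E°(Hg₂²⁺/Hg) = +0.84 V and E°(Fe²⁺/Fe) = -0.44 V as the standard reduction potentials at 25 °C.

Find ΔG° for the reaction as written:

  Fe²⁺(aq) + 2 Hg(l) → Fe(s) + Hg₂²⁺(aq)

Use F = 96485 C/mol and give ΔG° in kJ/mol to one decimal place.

+247.0 kJ/mol

As written, Fe²⁺/Fe is reduced (cathode) and Hg₂²⁺/Hg is oxidised (anode), so E°cell = (-0.44) − (+0.84) = -1.28 V.
Balancing electrons gives n = 2.
ΔG° = −nFE° = −(2)(96485)(-1.28) = 247,002 J = +247.0 kJ/mol.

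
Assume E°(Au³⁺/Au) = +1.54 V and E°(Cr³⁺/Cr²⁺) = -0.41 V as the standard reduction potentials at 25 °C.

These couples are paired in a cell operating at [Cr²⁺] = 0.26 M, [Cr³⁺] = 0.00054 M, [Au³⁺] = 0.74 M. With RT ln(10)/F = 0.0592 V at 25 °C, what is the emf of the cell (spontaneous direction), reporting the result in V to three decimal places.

+2.106 V

Au³⁺/Au is the cathode (higher E°), Cr³⁺/Cr²⁺ the anode: E°cell = +1.54 − (-0.41) = +1.95 V, n = 3.
Overall: Au³⁺(aq) + 3 Cr²⁺(aq) → Au(s) + 3 Cr³⁺(aq)
Q = [Cr³⁺]^3 / ([Au³⁺]·[Cr²⁺]^3); log Q = -7.917.
E = E° − (0.0592/n) log Q = +1.95 − (0.0592/3)(-7.917) = +2.106 V.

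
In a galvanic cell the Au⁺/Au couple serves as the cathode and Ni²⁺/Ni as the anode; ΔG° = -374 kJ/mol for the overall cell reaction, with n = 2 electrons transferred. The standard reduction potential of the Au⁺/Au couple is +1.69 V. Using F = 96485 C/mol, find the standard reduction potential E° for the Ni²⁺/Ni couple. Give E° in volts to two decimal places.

E°cell = −ΔG°/(nF) = −(-374×10³)/((2)(96485)) = +1.938 V.
Since Au⁺/Au is the cathode and Ni²⁺/Ni the anode, E°cell = E°(Au⁺/Au) − E°(Ni²⁺/Ni).
So E°(Ni²⁺/Ni) = E°(Au⁺/Au) − E°cell = (+1.69) − (+1.938) = -0.25 V.

-0.25 V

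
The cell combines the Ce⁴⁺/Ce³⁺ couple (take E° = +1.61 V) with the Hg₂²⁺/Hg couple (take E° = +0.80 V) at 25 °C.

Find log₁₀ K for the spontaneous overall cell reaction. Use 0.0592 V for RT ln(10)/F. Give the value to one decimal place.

Cathode: Ce⁴⁺/Ce³⁺; anode: Hg₂²⁺/Hg. E°cell = +0.81 V, n = 2.
log K = nE°cell / 0.0592 = (2)(+0.81) / 0.0592 = 27.4.

27.4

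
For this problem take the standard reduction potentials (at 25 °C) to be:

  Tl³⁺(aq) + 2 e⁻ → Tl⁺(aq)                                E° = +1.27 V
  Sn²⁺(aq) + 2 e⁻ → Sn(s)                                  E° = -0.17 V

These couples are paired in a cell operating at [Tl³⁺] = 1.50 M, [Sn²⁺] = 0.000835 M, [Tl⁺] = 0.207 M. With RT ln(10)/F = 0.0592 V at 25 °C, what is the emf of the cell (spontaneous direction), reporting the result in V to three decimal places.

Tl³⁺/Tl⁺ is the cathode (higher E°), Sn²⁺/Sn the anode: E°cell = +1.27 − (-0.17) = +1.44 V, n = 2.
Overall: Tl³⁺(aq) + Sn(s) → Tl⁺(aq) + Sn²⁺(aq)
Q = [Tl⁺]·[Sn²⁺] / ([Tl³⁺]); log Q = -3.938.
E = E° − (0.0592/n) log Q = +1.44 − (0.0592/2)(-3.938) = +1.557 V.

+1.557 V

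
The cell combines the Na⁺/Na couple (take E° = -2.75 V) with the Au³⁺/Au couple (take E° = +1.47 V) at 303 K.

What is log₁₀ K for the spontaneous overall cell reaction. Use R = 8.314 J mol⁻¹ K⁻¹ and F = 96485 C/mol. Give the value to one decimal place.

Cathode: Au³⁺/Au; anode: Na⁺/Na. E°cell = (+1.47) − (-2.75) = +4.22 V, with n = 3.
ΔG° = −nFE° = −RT ln K, so ln K = nFE°/(RT) = (3)(96485)(+4.22) / ((8.314)(303)) = 484.887.
log₁₀ K = 484.887 / ln 10 = 210.6.

210.6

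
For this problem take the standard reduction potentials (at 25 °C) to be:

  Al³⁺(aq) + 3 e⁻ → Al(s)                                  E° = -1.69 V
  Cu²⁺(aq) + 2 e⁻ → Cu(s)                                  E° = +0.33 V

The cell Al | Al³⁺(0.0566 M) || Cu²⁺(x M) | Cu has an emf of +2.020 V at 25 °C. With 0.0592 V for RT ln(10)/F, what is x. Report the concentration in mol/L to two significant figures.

Cu²⁺/Cu is the cathode, Al³⁺/Al the anode: E°cell = +2.02 V, n = 6.
Overall reaction: 3 Cu²⁺(aq) + 2 Al(s) → 3 Cu(s) + 2 Al³⁺(aq); Q = [Al³⁺]^2/[Cu²⁺]^3.
From E = E° − (0.0592/n) log Q: log Q = (E° − E)·n/0.0592 = (+2.02 − (+2.020))·6/0.0592 = 0.0000.
So 3·log[Cu²⁺] = 2·log(0.0566) − log Q = -2.4944 − (0.0000) = -2.4944; log[Cu²⁺] = -2.4944 / 3 = -0.8315; [Cu²⁺] = 10^(-0.8315) ≈ 0.15 M.

0.15 M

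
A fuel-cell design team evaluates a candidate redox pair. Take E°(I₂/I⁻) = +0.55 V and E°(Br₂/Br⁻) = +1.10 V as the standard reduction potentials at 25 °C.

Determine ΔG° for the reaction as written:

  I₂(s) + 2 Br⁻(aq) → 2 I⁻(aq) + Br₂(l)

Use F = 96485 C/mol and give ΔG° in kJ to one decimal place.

+106.1 kJ

As written, I₂/I⁻ is reduced (cathode) and Br₂/Br⁻ is oxidised (anode), so E°cell = (+0.55) − (+1.10) = -0.55 V.
Balancing electrons gives n = 2.
ΔG° = −nFE° = −(2)(96485)(-0.55) = 106,134 J = +106.1 kJ.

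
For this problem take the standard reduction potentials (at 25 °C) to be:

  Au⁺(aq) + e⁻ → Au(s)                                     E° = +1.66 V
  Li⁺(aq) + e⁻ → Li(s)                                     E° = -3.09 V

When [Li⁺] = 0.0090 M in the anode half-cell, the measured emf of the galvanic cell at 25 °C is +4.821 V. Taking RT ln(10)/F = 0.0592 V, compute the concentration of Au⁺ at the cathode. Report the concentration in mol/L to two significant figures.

Au⁺/Au is the cathode, Li⁺/Li the anode: E°cell = +4.75 V, n = 1.
Overall reaction: Au⁺(aq) + Li(s) → Au(s) + Li⁺(aq); Q = [Li⁺]^1/[Au⁺]^1.
From E = E° − (0.0592/n) log Q: log Q = (E° − E)·n/0.0592 = (+4.75 − (+4.821))·1/0.0592 = -1.1993.
So 1·log[Au⁺] = 1·log(0.009) − log Q = -2.0458 − (-1.1993) = -0.8465; [Au⁺] = 10^(-0.8465) ≈ 0.14 M.

0.14 M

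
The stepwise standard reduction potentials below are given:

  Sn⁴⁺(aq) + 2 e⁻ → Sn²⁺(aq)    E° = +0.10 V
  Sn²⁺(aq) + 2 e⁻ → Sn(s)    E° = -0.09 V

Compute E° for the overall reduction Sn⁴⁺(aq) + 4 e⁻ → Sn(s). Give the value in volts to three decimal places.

+0.005 V

Since ΔG° = −nFE° is additive over sequential reductions, n₃E°₃ = n₁E°₁ + n₂E°₂.
E°₃ = (2×+0.10 + 2×-0.09) / 4 = (+0.020) / 4 = +0.005 V.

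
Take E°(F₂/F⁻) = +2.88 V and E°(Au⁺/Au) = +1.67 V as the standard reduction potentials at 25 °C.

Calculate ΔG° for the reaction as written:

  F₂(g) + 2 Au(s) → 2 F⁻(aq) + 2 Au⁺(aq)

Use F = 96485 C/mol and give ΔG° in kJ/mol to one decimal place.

As written, F₂/F⁻ is reduced (cathode) and Au⁺/Au is oxidised (anode), so E°cell = (+2.88) − (+1.67) = +1.21 V.
Balancing electrons gives n = 2.
ΔG° = −nFE° = −(2)(96485)(+1.21) = -233,494 J = -233.5 kJ/mol.

-233.5 kJ/mol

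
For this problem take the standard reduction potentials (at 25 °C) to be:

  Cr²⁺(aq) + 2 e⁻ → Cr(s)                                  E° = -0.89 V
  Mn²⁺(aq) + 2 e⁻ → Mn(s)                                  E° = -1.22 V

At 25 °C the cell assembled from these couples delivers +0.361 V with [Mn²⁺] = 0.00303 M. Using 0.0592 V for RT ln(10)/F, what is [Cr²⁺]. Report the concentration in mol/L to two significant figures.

0.034 M

Cr²⁺/Cr is the cathode, Mn²⁺/Mn the anode: E°cell = +0.33 V, n = 2.
Overall reaction: Cr²⁺(aq) + Mn(s) → Cr(s) + Mn²⁺(aq); Q = [Mn²⁺]^1/[Cr²⁺]^1.
From E = E° − (0.0592/n) log Q: log Q = (E° − E)·n/0.0592 = (+0.33 − (+0.361))·2/0.0592 = -1.0473.
So 1·log[Cr²⁺] = 1·log(0.00303) − log Q = -2.5186 − (-1.0473) = -1.4713; [Cr²⁺] = 10^(-1.4713) ≈ 0.034 M.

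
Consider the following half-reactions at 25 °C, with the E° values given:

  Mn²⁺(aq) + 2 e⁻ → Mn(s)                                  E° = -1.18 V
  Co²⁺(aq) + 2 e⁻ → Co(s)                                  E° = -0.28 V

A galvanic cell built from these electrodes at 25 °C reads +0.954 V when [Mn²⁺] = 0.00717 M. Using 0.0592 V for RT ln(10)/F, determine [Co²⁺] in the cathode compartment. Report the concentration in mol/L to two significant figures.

Co²⁺/Co is the cathode, Mn²⁺/Mn the anode: E°cell = +0.90 V, n = 2.
Overall reaction: Co²⁺(aq) + Mn(s) → Co(s) + Mn²⁺(aq); Q = [Mn²⁺]^1/[Co²⁺]^1.
From E = E° − (0.0592/n) log Q: log Q = (E° − E)·n/0.0592 = (+0.90 − (+0.954))·2/0.0592 = -1.8243.
So 1·log[Co²⁺] = 1·log(0.00717) − log Q = -2.1445 − (-1.8243) = -0.3202; [Co²⁺] = 10^(-0.3202) ≈ 0.48 M.

0.48 M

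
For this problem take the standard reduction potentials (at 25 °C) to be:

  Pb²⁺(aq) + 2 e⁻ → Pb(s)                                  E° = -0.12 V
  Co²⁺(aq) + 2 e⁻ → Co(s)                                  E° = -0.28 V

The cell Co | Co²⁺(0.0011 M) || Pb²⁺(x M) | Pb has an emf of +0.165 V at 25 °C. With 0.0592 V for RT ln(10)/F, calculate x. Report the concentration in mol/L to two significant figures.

Pb²⁺/Pb is the cathode, Co²⁺/Co the anode: E°cell = +0.16 V, n = 2.
Overall reaction: Pb²⁺(aq) + Co(s) → Pb(s) + Co²⁺(aq); Q = [Co²⁺]^1/[Pb²⁺]^1.
From E = E° − (0.0592/n) log Q: log Q = (E° − E)·n/0.0592 = (+0.16 − (+0.165))·2/0.0592 = -0.1689.
So 1·log[Pb²⁺] = 1·log(0.0011) − log Q = -2.9586 − (-0.1689) = -2.7897; [Pb²⁺] = 10^(-2.7897) ≈ 0.0016 M.

0.0016 M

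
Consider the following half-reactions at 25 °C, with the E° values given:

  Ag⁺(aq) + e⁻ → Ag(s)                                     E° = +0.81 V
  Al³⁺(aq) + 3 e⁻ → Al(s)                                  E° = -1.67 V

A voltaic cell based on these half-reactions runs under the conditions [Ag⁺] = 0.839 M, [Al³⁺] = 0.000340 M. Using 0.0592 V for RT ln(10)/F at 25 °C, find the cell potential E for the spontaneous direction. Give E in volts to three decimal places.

Ag⁺/Ag is the cathode (higher E°), Al³⁺/Al the anode: E°cell = +0.81 − (-1.67) = +2.48 V, n = 3.
Overall: 3 Ag⁺(aq) + Al(s) → 3 Ag(s) + Al³⁺(aq)
Q = [Al³⁺] / ([Ag⁺]^3); log Q = -3.240.
E = E° − (0.0592/n) log Q = +2.48 − (0.0592/3)(-3.240) = +2.544 V.

+2.544 V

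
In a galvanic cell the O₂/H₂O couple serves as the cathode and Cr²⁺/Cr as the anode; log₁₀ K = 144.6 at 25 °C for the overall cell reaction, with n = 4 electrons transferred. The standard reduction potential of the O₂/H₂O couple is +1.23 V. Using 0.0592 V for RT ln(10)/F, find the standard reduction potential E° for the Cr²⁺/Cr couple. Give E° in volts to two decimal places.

E°cell = (0.0592/n)·log K = (0.0592/4)(144.6) = +2.140 V.
Since O₂/H₂O is the cathode and Cr²⁺/Cr the anode, E°cell = E°(O₂/H₂O) − E°(Cr²⁺/Cr).
So E°(Cr²⁺/Cr) = E°(O₂/H₂O) − E°cell = (+1.23) − (+2.140) = -0.91 V.

-0.91 V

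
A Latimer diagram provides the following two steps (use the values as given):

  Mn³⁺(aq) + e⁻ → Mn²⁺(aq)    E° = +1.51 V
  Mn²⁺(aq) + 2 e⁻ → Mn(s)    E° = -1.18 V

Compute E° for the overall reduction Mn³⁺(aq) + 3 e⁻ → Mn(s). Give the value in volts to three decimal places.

-0.283 V

Standard free energies of sequential steps add: ΔG°₃ = ΔG°₁ + ΔG°₂, so n₃E°₃ = n₁E°₁ + n₂E°₂.
E°₃ = (1×+1.51 + 2×-1.18) / 3 = (-0.850) / 3 = -0.283 V.
Simply averaging or adding the two E° values would be wrong; the electron-weighted sum is required.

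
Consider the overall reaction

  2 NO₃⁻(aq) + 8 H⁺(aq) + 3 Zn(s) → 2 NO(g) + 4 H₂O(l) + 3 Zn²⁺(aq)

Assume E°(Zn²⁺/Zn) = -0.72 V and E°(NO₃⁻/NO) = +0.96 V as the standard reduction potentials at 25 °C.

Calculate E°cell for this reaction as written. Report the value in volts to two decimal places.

The NO₃⁻/NO couple has the higher reduction potential, so it is the cathode; Zn²⁺/Zn is oxidised at the anode.
E°cell = E°(cathode) − E°(anode) = (+0.96) − (-0.72) = +1.68 V.

+1.68 V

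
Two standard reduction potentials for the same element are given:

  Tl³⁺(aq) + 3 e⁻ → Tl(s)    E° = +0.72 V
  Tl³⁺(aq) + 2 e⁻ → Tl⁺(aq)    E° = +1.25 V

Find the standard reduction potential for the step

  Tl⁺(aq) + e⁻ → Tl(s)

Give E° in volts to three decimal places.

-0.340 V

Sequential free energies add, so n₃E°₃ = n₁E°₁ + n₂E°₂.
With n₃ = 3, and the known step contributing 2×(+1.25) V, the unknown satisfies 1·E° = 3×(+0.72) − 2×(+1.25) = -0.340.
E° = -0.340 / 1 = -0.340 V.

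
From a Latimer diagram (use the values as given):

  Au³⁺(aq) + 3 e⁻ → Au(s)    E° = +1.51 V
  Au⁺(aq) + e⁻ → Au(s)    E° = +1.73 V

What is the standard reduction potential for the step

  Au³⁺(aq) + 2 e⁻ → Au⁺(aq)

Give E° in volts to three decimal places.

Sequential free energies add, so n₃E°₃ = n₁E°₁ + n₂E°₂.
With n₃ = 3, and the known step contributing 1×(+1.73) V, the unknown satisfies 2·E° = 3×(+1.51) − 1×(+1.73) = +2.800.
E° = +2.800 / 2 = +1.400 V.

+1.400 V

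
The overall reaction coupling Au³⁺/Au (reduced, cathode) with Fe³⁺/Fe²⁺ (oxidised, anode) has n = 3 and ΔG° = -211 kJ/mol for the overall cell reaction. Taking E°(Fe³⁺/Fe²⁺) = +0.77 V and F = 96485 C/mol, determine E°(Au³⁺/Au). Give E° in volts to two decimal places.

E°cell = −ΔG°/(nF) = −(-211×10³)/((3)(96485)) = +0.729 V.
Since Au³⁺/Au is the cathode and Fe³⁺/Fe²⁺ the anode, E°cell = E°(Au³⁺/Au) − E°(Fe³⁺/Fe²⁺).
So E°(Au³⁺/Au) = E°cell + E°(Fe³⁺/Fe²⁺) = +0.729 + (+0.77) = +1.50 V.

+1.50 V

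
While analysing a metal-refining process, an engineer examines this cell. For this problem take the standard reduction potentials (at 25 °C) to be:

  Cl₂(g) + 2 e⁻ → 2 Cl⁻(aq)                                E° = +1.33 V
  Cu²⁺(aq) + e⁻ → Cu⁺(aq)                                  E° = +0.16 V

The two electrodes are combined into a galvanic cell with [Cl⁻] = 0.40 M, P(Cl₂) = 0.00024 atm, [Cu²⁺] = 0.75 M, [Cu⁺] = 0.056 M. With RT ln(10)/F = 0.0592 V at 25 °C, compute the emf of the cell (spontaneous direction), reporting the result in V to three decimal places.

Cl₂/Cl⁻ is the cathode (higher E°), Cu²⁺/Cu⁺ the anode: E°cell = +1.33 − (+0.16) = +1.17 V, n = 2.
Overall: Cl₂(g) + 2 Cu⁺(aq) → 2 Cl⁻(aq) + 2 Cu²⁺(aq)
Q = [Cl⁻]^2·[Cu²⁺]^2 / (P(Cl₂)·[Cu⁺]^2); log Q = 5.078.
E = E° − (0.0592/n) log Q = +1.17 − (0.0592/2)(5.078) = +1.020 V.

+1.020 V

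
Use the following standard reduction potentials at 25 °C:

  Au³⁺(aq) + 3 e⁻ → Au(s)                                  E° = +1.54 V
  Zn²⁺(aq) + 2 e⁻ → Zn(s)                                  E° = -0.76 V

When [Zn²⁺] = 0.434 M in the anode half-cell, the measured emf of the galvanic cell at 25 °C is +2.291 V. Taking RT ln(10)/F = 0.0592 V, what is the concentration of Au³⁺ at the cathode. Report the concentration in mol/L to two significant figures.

Au³⁺/Au is the cathode, Zn²⁺/Zn the anode: E°cell = +2.30 V, n = 6.
Overall reaction: 2 Au³⁺(aq) + 3 Zn(s) → 2 Au(s) + 3 Zn²⁺(aq); Q = [Zn²⁺]^3/[Au³⁺]^2.
From E = E° − (0.0592/n) log Q: log Q = (E° − E)·n/0.0592 = (+2.30 − (+2.291))·6/0.0592 = 0.9122.
So 2·log[Au³⁺] = 3·log(0.434) − log Q = -1.0875 − (0.9122) = -1.9997; log[Au³⁺] = -1.9997 / 2 = -0.9999; [Au³⁺] = 10^(-0.9999) ≈ 0.10 M.

0.10 M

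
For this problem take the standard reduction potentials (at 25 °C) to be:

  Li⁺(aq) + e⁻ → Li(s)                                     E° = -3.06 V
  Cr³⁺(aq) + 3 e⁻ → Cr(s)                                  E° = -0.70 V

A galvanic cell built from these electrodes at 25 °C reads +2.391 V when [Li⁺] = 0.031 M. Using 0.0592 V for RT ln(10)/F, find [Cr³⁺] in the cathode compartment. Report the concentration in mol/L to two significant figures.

Cr³⁺/Cr is the cathode, Li⁺/Li the anode: E°cell = +2.36 V, n = 3.
Overall reaction: Cr³⁺(aq) + 3 Li(s) → Cr(s) + 3 Li⁺(aq); Q = [Li⁺]^3/[Cr³⁺]^1.
From E = E° − (0.0592/n) log Q: log Q = (E° − E)·n/0.0592 = (+2.36 − (+2.391))·3/0.0592 = -1.5709.
So 1·log[Cr³⁺] = 3·log(0.031) − log Q = -4.5259 − (-1.5709) = -2.9550; [Cr³⁺] = 10^(-2.9550) ≈ 0.0011 M.

0.0011 M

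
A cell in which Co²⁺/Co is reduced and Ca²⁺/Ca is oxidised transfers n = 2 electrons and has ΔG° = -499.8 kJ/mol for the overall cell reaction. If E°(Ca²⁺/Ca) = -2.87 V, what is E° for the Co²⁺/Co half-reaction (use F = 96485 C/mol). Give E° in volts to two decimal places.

-0.28 V

E°cell = −ΔG°/(nF) = −(-499.8×10³)/((2)(96485)) = +2.590 V.
Since Co²⁺/Co is the cathode and Ca²⁺/Ca the anode, E°cell = E°(Co²⁺/Co) − E°(Ca²⁺/Ca).
So E°(Co²⁺/Co) = E°cell + E°(Ca²⁺/Ca) = +2.590 + (-2.87) = -0.28 V.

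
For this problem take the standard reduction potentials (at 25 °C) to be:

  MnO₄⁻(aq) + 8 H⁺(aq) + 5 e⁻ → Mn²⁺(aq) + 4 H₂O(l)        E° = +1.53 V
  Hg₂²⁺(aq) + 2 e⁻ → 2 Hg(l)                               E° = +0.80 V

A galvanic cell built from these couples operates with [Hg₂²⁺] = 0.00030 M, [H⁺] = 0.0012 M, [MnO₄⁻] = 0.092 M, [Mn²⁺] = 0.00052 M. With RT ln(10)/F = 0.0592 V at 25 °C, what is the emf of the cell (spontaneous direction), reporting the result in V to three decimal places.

+0.584 V

MnO₄⁻/Mn²⁺ is the cathode (higher E°), Hg₂²⁺/Hg the anode: E°cell = +1.53 − (+0.80) = +0.73 V, n = 10.
Overall: 2 MnO₄⁻(aq) + 16 H⁺(aq) + 10 Hg(l) → 2 Mn²⁺(aq) + 8 H₂O(l) + 5 Hg₂²⁺(aq)
Q = [Mn²⁺]^2·[Hg₂²⁺]^5 / ([MnO₄⁻]^2·[H⁺]^16); log Q = 24.623.
E = E° − (0.0592/n) log Q = +0.73 − (0.0592/10)(24.623) = +0.584 V.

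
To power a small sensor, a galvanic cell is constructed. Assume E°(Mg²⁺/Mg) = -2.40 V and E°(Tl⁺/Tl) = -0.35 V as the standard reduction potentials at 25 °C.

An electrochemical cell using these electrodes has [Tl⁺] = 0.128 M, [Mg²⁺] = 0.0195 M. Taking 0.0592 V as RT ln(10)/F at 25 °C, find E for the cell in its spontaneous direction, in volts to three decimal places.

+2.048 V

Tl⁺/Tl is the cathode (higher E°), Mg²⁺/Mg the anode: E°cell = -0.35 − (-2.40) = +2.05 V, n = 2.
Overall: 2 Tl⁺(aq) + Mg(s) → 2 Tl(s) + Mg²⁺(aq)
Q = [Mg²⁺] / ([Tl⁺]^2); log Q = 0.076.
E = E° − (0.0592/n) log Q = +2.05 − (0.0592/2)(0.076) = +2.048 V.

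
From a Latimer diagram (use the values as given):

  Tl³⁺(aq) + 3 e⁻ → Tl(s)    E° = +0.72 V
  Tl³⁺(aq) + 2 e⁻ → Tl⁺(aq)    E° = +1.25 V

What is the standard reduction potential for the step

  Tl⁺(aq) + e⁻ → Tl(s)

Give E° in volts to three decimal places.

Sequential free energies add, so n₃E°₃ = n₁E°₁ + n₂E°₂.
With n₃ = 3, and the known step contributing 2×(+1.25) V, the unknown satisfies 1·E° = 3×(+0.72) − 2×(+1.25) = -0.340.
E° = -0.340 / 1 = -0.340 V.

-0.340 V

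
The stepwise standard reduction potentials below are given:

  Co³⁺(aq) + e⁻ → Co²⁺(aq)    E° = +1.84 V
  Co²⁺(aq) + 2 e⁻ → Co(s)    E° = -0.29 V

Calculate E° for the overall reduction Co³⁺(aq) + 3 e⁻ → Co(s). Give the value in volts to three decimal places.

Adding the free-energy changes (−nFE°) of the two steps gives −n₃FE°₃ = −n₁FE°₁ − n₂FE°₂.
E°₃ = (1×+1.84 + 2×-0.29) / 3 = (+1.260) / 3 = +0.420 V.
Simply averaging or adding the two E° values would be wrong; the electron-weighted sum is required.

+0.420 V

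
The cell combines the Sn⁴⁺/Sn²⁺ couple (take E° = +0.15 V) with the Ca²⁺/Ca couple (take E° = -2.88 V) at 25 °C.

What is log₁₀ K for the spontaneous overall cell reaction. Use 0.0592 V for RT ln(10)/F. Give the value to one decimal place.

102.4

Cathode: Sn⁴⁺/Sn²⁺; anode: Ca²⁺/Ca. E°cell = +3.03 V, n = 2.
log K = nE°cell / 0.0592 = (2)(+3.03) / 0.0592 = 102.4.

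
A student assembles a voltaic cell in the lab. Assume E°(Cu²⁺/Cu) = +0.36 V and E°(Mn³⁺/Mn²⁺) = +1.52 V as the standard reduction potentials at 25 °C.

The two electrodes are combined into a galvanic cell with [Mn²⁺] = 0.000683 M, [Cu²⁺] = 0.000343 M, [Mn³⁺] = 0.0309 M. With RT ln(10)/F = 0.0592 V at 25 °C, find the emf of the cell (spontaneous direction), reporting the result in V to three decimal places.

Mn³⁺/Mn²⁺ is the cathode (higher E°), Cu²⁺/Cu the anode: E°cell = +1.52 − (+0.36) = +1.16 V, n = 2.
Overall: 2 Mn³⁺(aq) + Cu(s) → 2 Mn²⁺(aq) + Cu²⁺(aq)
Q = [Mn²⁺]^2·[Cu²⁺] / ([Mn³⁺]^2); log Q = -6.776.
E = E° − (0.0592/n) log Q = +1.16 − (0.0592/2)(-6.776) = +1.361 V.

+1.361 V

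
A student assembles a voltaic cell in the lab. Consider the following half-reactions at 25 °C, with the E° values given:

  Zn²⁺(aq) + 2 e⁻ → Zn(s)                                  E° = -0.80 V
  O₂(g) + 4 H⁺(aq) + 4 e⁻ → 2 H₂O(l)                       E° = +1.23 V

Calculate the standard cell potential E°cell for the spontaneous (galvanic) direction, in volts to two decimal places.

+2.03 V

The O₂/H₂O couple has the higher reduction potential, so it is the cathode; Zn²⁺/Zn is oxidised at the anode.
E°cell = E°(cathode) − E°(anode) = (+1.23) − (-0.80) = +2.03 V.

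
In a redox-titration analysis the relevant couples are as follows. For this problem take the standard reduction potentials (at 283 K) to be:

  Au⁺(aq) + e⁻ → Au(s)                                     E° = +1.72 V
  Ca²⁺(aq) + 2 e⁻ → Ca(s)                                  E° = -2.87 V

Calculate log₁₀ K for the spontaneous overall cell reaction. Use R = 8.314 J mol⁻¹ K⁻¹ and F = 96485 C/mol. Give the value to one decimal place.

Cathode: Au⁺/Au; anode: Ca²⁺/Ca. E°cell = (+1.72) − (-2.87) = +4.59 V, with n = 2.
ΔG° = −nFE° = −RT ln K, so ln K = nFE°/(RT) = (2)(96485)(+4.59) / ((8.314)(283)) = 376.449.
log₁₀ K = 376.449 / ln 10 = 163.5.

163.5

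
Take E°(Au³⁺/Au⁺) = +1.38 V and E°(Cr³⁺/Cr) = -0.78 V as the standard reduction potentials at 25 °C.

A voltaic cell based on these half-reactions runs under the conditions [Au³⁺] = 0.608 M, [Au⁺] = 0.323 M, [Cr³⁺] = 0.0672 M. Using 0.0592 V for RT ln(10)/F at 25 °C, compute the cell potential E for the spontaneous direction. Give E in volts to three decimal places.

Au³⁺/Au⁺ is the cathode (higher E°), Cr³⁺/Cr the anode: E°cell = +1.38 − (-0.78) = +2.16 V, n = 6.
Overall: 3 Au³⁺(aq) + 2 Cr(s) → 3 Au⁺(aq) + 2 Cr³⁺(aq)
Q = [Au⁺]^3·[Cr³⁺]^2 / ([Au³⁺]^3); log Q = -3.169.
E = E° − (0.0592/n) log Q = +2.16 − (0.0592/6)(-3.169) = +2.191 V.

+2.191 V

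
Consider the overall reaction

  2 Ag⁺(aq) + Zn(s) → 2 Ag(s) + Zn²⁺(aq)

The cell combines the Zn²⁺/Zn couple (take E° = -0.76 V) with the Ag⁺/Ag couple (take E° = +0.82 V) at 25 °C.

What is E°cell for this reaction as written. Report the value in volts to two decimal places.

+1.58 V

The Ag⁺/Ag couple has the higher reduction potential, so it is the cathode; Zn²⁺/Zn is oxidised at the anode.
E°cell = E°(cathode) − E°(anode) = (+0.82) − (-0.76) = +1.58 V.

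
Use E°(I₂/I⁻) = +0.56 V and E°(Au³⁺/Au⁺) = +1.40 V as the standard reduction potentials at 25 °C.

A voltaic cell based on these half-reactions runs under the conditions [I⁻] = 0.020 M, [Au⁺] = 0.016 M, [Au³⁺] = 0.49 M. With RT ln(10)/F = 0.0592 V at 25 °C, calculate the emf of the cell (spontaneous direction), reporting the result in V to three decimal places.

Au³⁺/Au⁺ is the cathode (higher E°), I₂/I⁻ the anode: E°cell = +1.40 − (+0.56) = +0.84 V, n = 2.
Overall: Au³⁺(aq) + 2 I⁻(aq) → Au⁺(aq) + I₂(s)
Q = [Au⁺] / ([Au³⁺]·[I⁻]^2); log Q = 1.912.
E = E° − (0.0592/n) log Q = +0.84 − (0.0592/2)(1.912) = +0.783 V.

+0.783 V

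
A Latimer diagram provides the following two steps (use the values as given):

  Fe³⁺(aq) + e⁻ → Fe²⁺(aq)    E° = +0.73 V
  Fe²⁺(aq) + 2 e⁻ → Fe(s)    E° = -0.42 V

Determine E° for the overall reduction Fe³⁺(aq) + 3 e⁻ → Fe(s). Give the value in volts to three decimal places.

-0.037 V

Since ΔG° = −nFE° is additive over sequential reductions, n₃E°₃ = n₁E°₁ + n₂E°₂.
E°₃ = (1×+0.73 + 2×-0.42) / 3 = (-0.110) / 3 = -0.037 V.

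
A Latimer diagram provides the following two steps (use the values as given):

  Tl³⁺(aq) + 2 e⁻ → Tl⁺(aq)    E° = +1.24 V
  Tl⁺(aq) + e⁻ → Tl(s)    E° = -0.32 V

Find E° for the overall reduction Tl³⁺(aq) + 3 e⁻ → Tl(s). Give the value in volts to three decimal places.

Since ΔG° = −nFE° is additive over sequential reductions, n₃E°₃ = n₁E°₁ + n₂E°₂.
E°₃ = (2×+1.24 + 1×-0.32) / 3 = (+2.160) / 3 = +0.720 V.

+0.720 V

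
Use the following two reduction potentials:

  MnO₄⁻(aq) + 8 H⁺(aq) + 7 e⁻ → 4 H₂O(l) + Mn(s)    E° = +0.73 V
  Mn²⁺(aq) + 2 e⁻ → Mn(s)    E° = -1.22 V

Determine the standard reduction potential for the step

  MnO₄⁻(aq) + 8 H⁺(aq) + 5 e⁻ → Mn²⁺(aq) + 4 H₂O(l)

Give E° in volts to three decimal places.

+1.510 V

Sequential free energies add, so n₃E°₃ = n₁E°₁ + n₂E°₂.
With n₃ = 7, and the known step contributing 2×(-1.22) V, the unknown satisfies 5·E° = 7×(+0.73) − 2×(-1.22) = +7.550.
E° = +7.550 / 5 = +1.510 V.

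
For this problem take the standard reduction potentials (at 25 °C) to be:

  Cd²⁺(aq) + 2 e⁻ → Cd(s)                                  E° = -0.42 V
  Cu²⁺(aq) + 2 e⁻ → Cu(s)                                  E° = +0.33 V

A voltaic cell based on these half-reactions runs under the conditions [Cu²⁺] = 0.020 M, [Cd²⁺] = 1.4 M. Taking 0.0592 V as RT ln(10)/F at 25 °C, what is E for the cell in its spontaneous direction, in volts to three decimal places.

+0.695 V

Cu²⁺/Cu is the cathode (higher E°), Cd²⁺/Cd the anode: E°cell = +0.33 − (-0.42) = +0.75 V, n = 2.
Overall: Cu²⁺(aq) + Cd(s) → Cu(s) + Cd²⁺(aq)
Q = [Cd²⁺] / ([Cu²⁺]); log Q = 1.845.
E = E° − (0.0592/n) log Q = +0.75 − (0.0592/2)(1.845) = +0.695 V.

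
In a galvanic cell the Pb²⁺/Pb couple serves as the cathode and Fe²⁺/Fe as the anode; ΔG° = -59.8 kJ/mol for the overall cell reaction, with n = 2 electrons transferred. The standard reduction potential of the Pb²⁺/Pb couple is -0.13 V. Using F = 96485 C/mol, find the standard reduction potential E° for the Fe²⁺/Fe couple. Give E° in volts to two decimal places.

E°cell = −ΔG°/(nF) = −(-59.8×10³)/((2)(96485)) = +0.310 V.
Since Pb²⁺/Pb is the cathode and Fe²⁺/Fe the anode, E°cell = E°(Pb²⁺/Pb) − E°(Fe²⁺/Fe).
So E°(Fe²⁺/Fe) = E°(Pb²⁺/Pb) − E°cell = (-0.13) − (+0.310) = -0.44 V.

-0.44 V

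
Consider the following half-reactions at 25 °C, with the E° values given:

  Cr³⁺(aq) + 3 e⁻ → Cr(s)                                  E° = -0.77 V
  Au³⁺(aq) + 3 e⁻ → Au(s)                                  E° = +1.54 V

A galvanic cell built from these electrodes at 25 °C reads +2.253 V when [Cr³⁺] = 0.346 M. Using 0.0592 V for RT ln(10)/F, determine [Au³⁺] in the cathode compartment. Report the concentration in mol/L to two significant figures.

Au³⁺/Au is the cathode, Cr³⁺/Cr the anode: E°cell = +2.31 V, n = 3.
Overall reaction: Au³⁺(aq) + Cr(s) → Au(s) + Cr³⁺(aq); Q = [Cr³⁺]^1/[Au³⁺]^1.
From E = E° − (0.0592/n) log Q: log Q = (E° − E)·n/0.0592 = (+2.31 − (+2.253))·3/0.0592 = 2.8885.
So 1·log[Au³⁺] = 1·log(0.346) − log Q = -0.4609 − (2.8885) = -3.3494; [Au³⁺] = 10^(-3.3494) ≈ 0.00045 M.

0.00045 M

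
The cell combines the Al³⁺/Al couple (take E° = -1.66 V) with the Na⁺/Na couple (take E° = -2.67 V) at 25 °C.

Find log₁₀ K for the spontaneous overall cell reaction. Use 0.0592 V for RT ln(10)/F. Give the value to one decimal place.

51.2

Cathode: Al³⁺/Al; anode: Na⁺/Na. E°cell = +1.01 V, n = 3.
log K = nE°cell / 0.0592 = (3)(+1.01) / 0.0592 = 51.2.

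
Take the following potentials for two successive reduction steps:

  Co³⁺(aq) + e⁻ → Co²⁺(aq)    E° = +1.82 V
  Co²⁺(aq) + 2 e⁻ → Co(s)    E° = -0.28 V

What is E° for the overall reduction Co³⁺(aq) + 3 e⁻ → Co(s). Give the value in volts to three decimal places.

+0.420 V

Standard free energies of sequential steps add: ΔG°₃ = ΔG°₁ + ΔG°₂, so n₃E°₃ = n₁E°₁ + n₂E°₂.
E°₃ = (1×+1.82 + 2×-0.28) / 3 = (+1.260) / 3 = +0.420 V.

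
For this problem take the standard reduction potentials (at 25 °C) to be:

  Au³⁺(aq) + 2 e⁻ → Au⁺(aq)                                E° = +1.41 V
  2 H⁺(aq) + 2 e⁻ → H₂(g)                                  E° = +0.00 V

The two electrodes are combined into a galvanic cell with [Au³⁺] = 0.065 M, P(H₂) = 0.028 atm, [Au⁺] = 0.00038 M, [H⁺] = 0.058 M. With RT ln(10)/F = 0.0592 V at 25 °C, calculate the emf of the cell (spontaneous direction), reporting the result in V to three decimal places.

Au³⁺/Au⁺ is the cathode (higher E°), H⁺/H₂ the anode: E°cell = +1.41 − (+0.00) = +1.41 V, n = 2.
Overall: Au³⁺(aq) + H₂(g) → Au⁺(aq) + 2 H⁺(aq)
Q = [Au⁺]·[H⁺]^2 / ([Au³⁺]·P(H₂)); log Q = -3.153.
E = E° − (0.0592/n) log Q = +1.41 − (0.0592/2)(-3.153) = +1.503 V.

+1.503 V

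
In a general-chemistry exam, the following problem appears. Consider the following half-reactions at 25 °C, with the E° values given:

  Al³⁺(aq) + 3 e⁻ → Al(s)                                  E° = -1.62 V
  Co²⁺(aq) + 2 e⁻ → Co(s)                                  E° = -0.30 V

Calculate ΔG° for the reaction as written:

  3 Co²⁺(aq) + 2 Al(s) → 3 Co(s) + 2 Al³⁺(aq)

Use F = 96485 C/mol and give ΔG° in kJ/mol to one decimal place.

As written, Co²⁺/Co is reduced (cathode) and Al³⁺/Al is oxidised (anode), so E°cell = (-0.30) − (-1.62) = +1.32 V.
Balancing electrons gives n = 6.
ΔG° = −nFE° = −(6)(96485)(+1.32) = -764,161 J = -764.2 kJ/mol.

-764.2 kJ/mol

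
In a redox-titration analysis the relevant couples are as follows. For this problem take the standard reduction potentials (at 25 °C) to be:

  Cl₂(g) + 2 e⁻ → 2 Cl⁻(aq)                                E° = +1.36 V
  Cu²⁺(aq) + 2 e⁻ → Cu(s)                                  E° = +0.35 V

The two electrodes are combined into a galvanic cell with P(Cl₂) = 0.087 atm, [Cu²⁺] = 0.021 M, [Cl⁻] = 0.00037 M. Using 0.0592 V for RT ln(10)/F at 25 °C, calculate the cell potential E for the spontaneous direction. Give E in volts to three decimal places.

+1.231 V

Cl₂/Cl⁻ is the cathode (higher E°), Cu²⁺/Cu the anode: E°cell = +1.36 − (+0.35) = +1.01 V, n = 2.
Overall: Cl₂(g) + Cu(s) → 2 Cl⁻(aq) + Cu²⁺(aq)
Q = [Cl⁻]^2·[Cu²⁺] / (P(Cl₂)); log Q = -7.481.
E = E° − (0.0592/n) log Q = +1.01 − (0.0592/2)(-7.481) = +1.231 V.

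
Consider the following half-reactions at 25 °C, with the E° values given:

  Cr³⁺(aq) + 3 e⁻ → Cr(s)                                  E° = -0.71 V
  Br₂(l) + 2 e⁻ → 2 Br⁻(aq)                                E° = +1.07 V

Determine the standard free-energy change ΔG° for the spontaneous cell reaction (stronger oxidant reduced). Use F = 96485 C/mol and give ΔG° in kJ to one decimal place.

Br₂/Br⁻ (E° = +1.07 V) is the cathode; Cr³⁺/Cr (E° = -0.71 V) is the anode, so E°cell = +1.78 V.
Balancing electrons gives n = 6 (lcm of 2 and 3).
ΔG° = −nFE° = −(6)(96485)(+1.78) = -1,030,460 J = -1030.5 kJ.

-1030.5 kJ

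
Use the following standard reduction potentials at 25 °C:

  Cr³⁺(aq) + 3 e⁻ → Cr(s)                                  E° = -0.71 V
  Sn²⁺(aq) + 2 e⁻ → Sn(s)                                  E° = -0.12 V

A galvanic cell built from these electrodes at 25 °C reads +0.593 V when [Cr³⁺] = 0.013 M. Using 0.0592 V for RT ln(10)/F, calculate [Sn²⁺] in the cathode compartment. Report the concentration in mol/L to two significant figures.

0.070 M

Sn²⁺/Sn is the cathode, Cr³⁺/Cr the anode: E°cell = +0.59 V, n = 6.
Overall reaction: 3 Sn²⁺(aq) + 2 Cr(s) → 3 Sn(s) + 2 Cr³⁺(aq); Q = [Cr³⁺]^2/[Sn²⁺]^3.
From E = E° − (0.0592/n) log Q: log Q = (E° − E)·n/0.0592 = (+0.59 − (+0.593))·6/0.0592 = -0.3041.
So 3·log[Sn²⁺] = 2·log(0.013) − log Q = -3.7721 − (-0.3041) = -3.4680; log[Sn²⁺] = -3.4680 / 3 = -1.1560; [Sn²⁺] = 10^(-1.1560) ≈ 0.070 M.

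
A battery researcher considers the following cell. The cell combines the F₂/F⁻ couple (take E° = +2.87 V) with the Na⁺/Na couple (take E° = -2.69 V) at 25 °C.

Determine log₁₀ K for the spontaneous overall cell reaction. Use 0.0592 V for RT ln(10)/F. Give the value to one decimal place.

187.8

Cathode: F₂/F⁻; anode: Na⁺/Na. E°cell = +5.56 V, n = 2.
log K = nE°cell / 0.0592 = (2)(+5.56) / 0.0592 = 187.8.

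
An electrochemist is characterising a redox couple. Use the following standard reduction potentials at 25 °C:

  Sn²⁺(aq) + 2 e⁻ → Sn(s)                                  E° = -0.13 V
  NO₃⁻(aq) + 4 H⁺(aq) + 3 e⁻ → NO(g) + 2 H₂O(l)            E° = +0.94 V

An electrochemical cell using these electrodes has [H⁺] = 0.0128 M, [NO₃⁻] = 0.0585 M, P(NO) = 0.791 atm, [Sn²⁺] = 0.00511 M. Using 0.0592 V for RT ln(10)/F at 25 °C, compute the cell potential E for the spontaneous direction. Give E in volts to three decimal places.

NO₃⁻/NO is the cathode (higher E°), Sn²⁺/Sn the anode: E°cell = +0.94 − (-0.13) = +1.07 V, n = 6.
Overall: 2 NO₃⁻(aq) + 8 H⁺(aq) + 3 Sn(s) → 2 NO(g) + 4 H₂O(l) + 3 Sn²⁺(aq)
Q = P(NO)^2·[Sn²⁺]^3 / ([NO₃⁻]^2·[H⁺]^8); log Q = 10.530.
E = E° − (0.0592/n) log Q = +1.07 − (0.0592/6)(10.530) = +0.966 V.

+0.966 V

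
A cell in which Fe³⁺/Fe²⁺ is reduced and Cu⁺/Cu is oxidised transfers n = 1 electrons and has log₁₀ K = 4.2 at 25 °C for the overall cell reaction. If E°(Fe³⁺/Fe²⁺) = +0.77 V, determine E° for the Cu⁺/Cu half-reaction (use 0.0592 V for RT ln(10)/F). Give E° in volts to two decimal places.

E°cell = (0.0592/n)·log K = (0.0592/1)(4.2) = +0.249 V.
Since Fe³⁺/Fe²⁺ is the cathode and Cu⁺/Cu the anode, E°cell = E°(Fe³⁺/Fe²⁺) − E°(Cu⁺/Cu).
So E°(Cu⁺/Cu) = E°(Fe³⁺/Fe²⁺) − E°cell = (+0.77) − (+0.249) = +0.52 V.

+0.52 V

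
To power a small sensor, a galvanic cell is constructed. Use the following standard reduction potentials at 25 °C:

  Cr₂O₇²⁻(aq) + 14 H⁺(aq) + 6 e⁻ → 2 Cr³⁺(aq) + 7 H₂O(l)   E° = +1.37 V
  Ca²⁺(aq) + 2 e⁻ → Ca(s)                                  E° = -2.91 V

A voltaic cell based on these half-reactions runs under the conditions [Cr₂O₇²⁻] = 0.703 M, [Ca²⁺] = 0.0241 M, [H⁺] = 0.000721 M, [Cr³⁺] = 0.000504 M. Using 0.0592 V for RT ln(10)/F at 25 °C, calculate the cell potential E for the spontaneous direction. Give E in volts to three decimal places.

Cr₂O₇²⁻/Cr³⁺ is the cathode (higher E°), Ca²⁺/Ca the anode: E°cell = +1.37 − (-2.91) = +4.28 V, n = 6.
Overall: Cr₂O₇²⁻(aq) + 14 H⁺(aq) + 3 Ca(s) → 2 Cr³⁺(aq) + 7 H₂O(l) + 3 Ca²⁺(aq)
Q = [Cr³⁺]^2·[Ca²⁺]^3 / ([Cr₂O₇²⁻]·[H⁺]^14); log Q = 32.693.
E = E° − (0.0592/n) log Q = +4.28 − (0.0592/6)(32.693) = +3.957 V.

+3.957 V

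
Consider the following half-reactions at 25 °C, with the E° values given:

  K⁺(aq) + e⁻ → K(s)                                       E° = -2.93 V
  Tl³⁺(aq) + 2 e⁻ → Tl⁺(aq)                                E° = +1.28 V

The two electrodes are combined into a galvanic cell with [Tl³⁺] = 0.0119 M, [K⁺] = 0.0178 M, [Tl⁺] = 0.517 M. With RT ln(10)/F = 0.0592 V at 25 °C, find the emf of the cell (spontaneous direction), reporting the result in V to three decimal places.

+4.265 V

Tl³⁺/Tl⁺ is the cathode (higher E°), K⁺/K the anode: E°cell = +1.28 − (-2.93) = +4.21 V, n = 2.
Overall: Tl³⁺(aq) + 2 K(s) → Tl⁺(aq) + 2 K⁺(aq)
Q = [Tl⁺]·[K⁺]^2 / ([Tl³⁺]); log Q = -1.861.
E = E° − (0.0592/n) log Q = +4.21 − (0.0592/2)(-1.861) = +4.265 V.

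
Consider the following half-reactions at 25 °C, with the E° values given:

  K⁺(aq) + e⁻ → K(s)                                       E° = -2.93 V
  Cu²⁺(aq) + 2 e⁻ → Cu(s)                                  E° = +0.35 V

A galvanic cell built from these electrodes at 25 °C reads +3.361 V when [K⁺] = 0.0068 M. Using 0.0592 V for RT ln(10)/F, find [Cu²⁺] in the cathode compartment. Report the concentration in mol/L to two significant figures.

0.025 M

Cu²⁺/Cu is the cathode, K⁺/K the anode: E°cell = +3.28 V, n = 2.
Overall reaction: Cu²⁺(aq) + 2 K(s) → Cu(s) + 2 K⁺(aq); Q = [K⁺]^2/[Cu²⁺]^1.
From E = E° − (0.0592/n) log Q: log Q = (E° − E)·n/0.0592 = (+3.28 − (+3.361))·2/0.0592 = -2.7365.
So 1·log[Cu²⁺] = 2·log(0.0068) − log Q = -4.3350 − (-2.7365) = -1.5985; [Cu²⁺] = 10^(-1.5985) ≈ 0.025 M.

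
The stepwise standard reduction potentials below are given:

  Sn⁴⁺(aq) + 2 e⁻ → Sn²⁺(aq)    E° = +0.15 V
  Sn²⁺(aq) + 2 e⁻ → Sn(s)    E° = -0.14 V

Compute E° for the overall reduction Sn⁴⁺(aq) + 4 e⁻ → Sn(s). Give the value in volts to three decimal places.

+0.005 V

Adding the free-energy changes (−nFE°) of the two steps gives −n₃FE°₃ = −n₁FE°₁ − n₂FE°₂.
E°₃ = (2×+0.15 + 2×-0.14) / 4 = (+0.020) / 4 = +0.005 V.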